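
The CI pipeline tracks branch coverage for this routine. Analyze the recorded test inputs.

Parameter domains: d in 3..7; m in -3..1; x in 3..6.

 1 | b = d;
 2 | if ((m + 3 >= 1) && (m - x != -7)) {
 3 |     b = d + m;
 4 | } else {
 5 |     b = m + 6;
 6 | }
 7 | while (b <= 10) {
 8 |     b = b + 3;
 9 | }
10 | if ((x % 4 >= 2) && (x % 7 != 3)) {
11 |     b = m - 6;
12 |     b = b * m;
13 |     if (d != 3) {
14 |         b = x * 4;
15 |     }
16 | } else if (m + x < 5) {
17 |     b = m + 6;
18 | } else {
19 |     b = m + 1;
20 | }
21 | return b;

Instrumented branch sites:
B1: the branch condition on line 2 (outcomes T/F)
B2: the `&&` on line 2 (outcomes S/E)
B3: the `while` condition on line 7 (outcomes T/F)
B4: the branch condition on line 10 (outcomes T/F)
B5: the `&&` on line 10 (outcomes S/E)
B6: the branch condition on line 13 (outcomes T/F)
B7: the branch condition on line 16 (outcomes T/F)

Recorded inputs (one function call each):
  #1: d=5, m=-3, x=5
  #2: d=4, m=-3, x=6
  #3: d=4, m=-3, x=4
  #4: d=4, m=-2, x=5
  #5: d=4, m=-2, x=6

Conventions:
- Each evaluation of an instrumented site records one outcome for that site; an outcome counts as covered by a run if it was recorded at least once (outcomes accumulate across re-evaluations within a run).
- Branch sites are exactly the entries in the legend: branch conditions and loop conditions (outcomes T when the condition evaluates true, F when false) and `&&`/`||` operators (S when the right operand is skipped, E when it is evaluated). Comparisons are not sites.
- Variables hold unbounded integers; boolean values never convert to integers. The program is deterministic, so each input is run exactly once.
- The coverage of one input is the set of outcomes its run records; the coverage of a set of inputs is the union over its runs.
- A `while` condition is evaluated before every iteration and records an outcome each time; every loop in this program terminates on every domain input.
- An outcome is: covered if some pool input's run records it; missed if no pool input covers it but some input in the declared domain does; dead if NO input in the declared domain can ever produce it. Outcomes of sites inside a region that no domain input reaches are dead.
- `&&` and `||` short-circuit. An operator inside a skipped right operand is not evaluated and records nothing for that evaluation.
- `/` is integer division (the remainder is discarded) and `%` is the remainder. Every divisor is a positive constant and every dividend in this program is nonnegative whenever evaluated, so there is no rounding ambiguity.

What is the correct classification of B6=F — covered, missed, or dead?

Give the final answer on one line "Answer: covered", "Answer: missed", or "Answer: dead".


no pool input records B6=F
but domain input (d=3, m=-3, x=6) does record it -> reachable, so missed
Answer: missed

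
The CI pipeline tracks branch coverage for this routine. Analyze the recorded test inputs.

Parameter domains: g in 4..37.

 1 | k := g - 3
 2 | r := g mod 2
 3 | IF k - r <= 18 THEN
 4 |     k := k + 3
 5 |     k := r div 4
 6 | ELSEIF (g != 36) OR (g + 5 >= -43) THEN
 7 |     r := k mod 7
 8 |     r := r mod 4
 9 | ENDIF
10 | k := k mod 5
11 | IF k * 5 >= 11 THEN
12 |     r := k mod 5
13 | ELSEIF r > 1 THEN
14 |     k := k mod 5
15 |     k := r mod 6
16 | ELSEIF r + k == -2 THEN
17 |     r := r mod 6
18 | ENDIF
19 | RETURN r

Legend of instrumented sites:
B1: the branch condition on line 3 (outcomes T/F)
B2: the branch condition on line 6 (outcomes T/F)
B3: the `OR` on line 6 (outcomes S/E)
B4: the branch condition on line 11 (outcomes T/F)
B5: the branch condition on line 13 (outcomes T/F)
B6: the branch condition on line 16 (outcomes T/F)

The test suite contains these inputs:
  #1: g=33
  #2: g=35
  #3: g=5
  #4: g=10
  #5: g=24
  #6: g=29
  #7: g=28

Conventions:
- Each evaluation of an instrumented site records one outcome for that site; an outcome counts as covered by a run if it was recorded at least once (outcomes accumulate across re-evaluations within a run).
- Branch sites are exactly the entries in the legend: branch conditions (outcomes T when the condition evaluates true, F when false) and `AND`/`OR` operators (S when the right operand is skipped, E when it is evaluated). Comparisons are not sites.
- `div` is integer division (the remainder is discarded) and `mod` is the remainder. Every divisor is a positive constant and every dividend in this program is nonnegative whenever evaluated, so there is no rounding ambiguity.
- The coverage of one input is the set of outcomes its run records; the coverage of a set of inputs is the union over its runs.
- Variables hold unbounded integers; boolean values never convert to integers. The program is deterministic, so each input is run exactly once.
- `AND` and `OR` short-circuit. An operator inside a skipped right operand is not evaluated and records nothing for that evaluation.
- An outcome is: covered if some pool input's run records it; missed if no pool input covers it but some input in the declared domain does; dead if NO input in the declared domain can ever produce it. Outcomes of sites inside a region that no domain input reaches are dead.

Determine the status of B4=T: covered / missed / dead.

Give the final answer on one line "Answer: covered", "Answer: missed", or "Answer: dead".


no pool input records B4=T
but domain input (g=22) does record it -> reachable, so missed
Answer: missed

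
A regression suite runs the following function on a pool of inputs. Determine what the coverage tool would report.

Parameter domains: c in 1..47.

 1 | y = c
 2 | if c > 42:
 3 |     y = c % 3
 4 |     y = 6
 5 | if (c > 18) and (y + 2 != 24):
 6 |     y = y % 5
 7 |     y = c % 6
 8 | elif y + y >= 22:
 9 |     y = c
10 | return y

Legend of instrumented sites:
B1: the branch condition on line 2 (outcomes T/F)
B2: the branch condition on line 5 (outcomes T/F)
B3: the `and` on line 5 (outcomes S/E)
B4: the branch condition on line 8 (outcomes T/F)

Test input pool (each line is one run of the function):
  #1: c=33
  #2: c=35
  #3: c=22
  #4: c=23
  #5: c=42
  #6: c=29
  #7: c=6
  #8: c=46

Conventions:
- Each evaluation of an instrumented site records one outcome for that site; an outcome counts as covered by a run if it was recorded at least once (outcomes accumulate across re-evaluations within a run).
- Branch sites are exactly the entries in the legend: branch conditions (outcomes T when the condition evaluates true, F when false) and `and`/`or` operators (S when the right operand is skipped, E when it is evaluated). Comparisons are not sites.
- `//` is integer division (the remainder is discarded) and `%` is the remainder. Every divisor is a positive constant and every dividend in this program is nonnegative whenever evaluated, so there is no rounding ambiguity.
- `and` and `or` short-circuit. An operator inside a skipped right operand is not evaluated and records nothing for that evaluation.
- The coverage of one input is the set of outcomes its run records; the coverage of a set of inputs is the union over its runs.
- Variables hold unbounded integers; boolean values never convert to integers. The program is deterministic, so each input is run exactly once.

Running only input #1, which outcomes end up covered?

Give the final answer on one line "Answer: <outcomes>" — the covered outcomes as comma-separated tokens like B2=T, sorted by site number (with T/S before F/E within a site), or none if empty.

Event log for input #1 (c=33):
  B1->F, B3->E, B2->T
deduplicating events, the covered set is: B1=F, B2=T, B3=E

Answer: B1=F, B2=T, B3=E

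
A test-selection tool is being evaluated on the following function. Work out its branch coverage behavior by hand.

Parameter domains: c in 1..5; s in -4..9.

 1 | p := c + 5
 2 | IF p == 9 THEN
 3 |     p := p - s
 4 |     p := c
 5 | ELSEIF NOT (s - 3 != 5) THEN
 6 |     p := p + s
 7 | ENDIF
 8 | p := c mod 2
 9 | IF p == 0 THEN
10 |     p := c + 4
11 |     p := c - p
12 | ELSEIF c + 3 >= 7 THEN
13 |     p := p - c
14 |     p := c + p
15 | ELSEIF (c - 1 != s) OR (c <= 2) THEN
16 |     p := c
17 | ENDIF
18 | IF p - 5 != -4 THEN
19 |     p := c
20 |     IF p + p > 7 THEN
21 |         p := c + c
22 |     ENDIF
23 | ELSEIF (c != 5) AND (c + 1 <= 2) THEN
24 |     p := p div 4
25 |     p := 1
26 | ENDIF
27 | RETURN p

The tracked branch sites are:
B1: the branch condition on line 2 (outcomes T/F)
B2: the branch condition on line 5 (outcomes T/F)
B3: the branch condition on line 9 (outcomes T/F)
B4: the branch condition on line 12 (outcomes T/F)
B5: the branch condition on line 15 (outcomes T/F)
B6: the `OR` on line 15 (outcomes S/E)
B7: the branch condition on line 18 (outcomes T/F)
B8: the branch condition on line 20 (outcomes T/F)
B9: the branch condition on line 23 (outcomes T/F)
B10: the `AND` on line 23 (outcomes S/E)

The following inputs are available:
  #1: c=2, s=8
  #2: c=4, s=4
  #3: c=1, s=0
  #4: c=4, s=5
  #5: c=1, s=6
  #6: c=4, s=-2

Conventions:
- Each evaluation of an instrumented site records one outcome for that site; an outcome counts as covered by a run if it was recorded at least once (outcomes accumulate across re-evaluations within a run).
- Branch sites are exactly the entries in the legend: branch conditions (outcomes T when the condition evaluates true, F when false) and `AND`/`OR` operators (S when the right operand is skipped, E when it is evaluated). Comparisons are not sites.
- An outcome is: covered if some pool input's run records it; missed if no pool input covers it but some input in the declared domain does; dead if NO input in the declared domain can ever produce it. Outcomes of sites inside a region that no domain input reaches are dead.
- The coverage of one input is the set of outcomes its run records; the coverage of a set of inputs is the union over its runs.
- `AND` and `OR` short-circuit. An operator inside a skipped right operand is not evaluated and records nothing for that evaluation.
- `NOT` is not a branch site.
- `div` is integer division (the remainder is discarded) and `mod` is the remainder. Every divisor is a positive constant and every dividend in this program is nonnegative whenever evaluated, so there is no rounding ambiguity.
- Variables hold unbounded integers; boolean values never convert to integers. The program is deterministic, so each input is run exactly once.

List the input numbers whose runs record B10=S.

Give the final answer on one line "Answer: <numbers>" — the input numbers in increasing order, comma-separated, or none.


input #1 (c=2, s=8): does not record B10=S
input #2 (c=4, s=4): does not record B10=S
input #3 (c=1, s=0): does not record B10=S
input #4 (c=4, s=5): does not record B10=S
input #5 (c=1, s=6): does not record B10=S
input #6 (c=4, s=-2): does not record B10=S
Answer: none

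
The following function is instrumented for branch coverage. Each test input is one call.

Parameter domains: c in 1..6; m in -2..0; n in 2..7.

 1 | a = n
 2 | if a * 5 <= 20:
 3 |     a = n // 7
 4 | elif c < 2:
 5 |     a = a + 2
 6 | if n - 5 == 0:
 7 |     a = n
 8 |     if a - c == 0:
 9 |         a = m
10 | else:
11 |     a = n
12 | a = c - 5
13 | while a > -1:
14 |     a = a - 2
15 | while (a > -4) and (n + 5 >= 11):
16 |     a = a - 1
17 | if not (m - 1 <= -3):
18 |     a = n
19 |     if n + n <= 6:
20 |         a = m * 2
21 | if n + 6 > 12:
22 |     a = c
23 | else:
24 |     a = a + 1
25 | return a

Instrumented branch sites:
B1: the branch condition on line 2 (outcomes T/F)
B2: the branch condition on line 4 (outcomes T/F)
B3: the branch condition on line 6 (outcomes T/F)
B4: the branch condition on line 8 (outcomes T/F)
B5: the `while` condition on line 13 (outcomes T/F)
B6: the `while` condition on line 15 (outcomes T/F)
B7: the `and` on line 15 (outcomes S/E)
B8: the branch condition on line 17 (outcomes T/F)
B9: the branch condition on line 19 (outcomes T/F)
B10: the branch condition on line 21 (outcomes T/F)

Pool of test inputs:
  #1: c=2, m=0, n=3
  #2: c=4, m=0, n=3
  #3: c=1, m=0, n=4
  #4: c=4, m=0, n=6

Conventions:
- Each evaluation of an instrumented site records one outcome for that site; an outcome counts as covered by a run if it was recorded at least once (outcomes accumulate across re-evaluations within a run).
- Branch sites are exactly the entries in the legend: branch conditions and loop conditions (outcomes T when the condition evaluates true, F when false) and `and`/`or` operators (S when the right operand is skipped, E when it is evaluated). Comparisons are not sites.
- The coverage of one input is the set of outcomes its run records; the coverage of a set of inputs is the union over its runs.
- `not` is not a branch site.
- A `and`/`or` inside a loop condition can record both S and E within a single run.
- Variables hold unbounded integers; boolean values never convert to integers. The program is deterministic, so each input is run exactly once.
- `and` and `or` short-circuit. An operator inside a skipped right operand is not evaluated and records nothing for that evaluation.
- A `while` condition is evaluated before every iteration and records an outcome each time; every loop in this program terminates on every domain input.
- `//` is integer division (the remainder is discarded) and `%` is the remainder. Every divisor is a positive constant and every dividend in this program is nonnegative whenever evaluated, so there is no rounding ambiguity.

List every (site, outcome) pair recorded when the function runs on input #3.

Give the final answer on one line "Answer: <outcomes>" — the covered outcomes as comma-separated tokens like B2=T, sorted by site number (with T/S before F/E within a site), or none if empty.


Tracing the run of input #3 (c=1, m=0, n=4):
  B1->T, B3->F, B5->F, B7->S, B6->F, B8->T, B9->F, B10->F
deduplicating events, the covered set is: B1=T, B3=F, B5=F, B6=F, B7=S, B8=T, B9=F, B10=F
Answer: B1=T, B3=F, B5=F, B6=F, B7=S, B8=T, B9=F, B10=F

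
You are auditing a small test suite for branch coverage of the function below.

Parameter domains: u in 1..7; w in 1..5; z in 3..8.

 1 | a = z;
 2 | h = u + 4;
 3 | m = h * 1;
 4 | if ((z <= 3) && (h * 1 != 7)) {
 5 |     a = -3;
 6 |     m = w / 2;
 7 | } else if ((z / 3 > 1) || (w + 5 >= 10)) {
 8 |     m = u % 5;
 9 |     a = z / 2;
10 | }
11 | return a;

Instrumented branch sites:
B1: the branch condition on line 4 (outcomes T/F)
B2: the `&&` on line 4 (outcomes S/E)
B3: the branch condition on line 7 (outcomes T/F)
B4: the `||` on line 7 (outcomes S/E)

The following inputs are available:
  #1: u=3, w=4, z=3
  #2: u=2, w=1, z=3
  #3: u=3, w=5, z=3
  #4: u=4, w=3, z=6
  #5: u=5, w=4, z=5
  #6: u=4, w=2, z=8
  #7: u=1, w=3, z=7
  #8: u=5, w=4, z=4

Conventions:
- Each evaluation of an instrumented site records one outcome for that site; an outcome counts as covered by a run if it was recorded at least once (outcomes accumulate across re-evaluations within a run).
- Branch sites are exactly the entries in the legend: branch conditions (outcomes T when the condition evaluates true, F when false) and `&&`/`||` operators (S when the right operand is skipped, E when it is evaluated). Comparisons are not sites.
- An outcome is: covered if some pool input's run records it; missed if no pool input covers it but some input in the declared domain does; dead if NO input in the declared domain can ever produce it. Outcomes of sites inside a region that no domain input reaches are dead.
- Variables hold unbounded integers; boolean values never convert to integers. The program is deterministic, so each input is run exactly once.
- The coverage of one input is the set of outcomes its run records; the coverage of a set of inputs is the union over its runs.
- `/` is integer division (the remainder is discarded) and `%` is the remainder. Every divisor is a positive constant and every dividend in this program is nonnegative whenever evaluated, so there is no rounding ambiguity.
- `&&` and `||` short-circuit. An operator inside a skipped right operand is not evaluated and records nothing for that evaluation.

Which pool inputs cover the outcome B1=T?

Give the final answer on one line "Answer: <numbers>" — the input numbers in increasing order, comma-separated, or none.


input #1 (u=3, w=4, z=3): never hits B1=T
input #2 (u=2, w=1, z=3): hits B1=T
input #3 (u=3, w=5, z=3): never hits B1=T
input #4 (u=4, w=3, z=6): never hits B1=T
input #5 (u=5, w=4, z=5): never hits B1=T
input #6 (u=4, w=2, z=8): never hits B1=T
input #7 (u=1, w=3, z=7): never hits B1=T
input #8 (u=5, w=4, z=4): never hits B1=T
Answer: 2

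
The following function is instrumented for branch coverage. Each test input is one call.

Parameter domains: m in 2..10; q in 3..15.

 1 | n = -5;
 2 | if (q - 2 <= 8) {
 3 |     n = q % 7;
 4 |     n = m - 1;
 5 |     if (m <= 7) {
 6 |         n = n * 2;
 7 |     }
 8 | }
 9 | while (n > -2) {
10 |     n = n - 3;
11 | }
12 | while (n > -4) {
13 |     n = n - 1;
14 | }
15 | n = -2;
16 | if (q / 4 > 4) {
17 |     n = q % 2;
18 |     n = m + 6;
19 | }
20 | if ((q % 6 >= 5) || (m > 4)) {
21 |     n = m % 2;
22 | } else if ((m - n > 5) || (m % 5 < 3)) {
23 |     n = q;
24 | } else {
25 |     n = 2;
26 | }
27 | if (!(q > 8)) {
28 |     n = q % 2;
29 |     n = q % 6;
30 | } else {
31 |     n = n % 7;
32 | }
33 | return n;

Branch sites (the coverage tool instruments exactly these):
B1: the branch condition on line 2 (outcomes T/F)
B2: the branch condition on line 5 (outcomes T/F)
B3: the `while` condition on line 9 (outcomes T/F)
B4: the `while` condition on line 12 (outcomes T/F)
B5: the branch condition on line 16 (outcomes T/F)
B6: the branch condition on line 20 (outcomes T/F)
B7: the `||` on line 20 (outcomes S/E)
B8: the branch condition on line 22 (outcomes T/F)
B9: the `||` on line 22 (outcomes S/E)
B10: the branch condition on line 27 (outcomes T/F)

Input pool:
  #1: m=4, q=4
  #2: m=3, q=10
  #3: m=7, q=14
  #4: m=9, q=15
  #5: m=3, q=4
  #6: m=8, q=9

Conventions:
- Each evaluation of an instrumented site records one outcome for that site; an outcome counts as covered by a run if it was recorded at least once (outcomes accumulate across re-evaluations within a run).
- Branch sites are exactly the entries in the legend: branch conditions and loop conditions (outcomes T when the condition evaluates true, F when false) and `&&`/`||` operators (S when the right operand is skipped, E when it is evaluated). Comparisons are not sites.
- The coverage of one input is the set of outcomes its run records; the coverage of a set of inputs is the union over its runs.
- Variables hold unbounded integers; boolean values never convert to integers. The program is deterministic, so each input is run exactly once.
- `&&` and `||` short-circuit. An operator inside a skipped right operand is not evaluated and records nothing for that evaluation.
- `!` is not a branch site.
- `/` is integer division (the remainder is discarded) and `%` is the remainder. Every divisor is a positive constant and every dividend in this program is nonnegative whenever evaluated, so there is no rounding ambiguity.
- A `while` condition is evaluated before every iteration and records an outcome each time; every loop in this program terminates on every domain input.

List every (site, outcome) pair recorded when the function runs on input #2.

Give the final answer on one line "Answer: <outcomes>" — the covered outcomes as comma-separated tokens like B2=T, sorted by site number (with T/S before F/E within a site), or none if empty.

Tracing the run of input #2 (m=3, q=10):
  B1->T, B2->T, B3->T, B3->T, B3->F, B4->T, B4->T, B4->F, B5->F, B7->E
  B6->F, B9->E, B8->F, B10->F
distinct outcomes covered: B1=T, B2=T, B3=T, B3=F, B4=T, B4=F, B5=F, B6=F, B7=E, B8=F, B9=E, B10=F

Answer: B1=T, B2=T, B3=T, B3=F, B4=T, B4=F, B5=F, B6=F, B7=E, B8=F, B9=E, B10=F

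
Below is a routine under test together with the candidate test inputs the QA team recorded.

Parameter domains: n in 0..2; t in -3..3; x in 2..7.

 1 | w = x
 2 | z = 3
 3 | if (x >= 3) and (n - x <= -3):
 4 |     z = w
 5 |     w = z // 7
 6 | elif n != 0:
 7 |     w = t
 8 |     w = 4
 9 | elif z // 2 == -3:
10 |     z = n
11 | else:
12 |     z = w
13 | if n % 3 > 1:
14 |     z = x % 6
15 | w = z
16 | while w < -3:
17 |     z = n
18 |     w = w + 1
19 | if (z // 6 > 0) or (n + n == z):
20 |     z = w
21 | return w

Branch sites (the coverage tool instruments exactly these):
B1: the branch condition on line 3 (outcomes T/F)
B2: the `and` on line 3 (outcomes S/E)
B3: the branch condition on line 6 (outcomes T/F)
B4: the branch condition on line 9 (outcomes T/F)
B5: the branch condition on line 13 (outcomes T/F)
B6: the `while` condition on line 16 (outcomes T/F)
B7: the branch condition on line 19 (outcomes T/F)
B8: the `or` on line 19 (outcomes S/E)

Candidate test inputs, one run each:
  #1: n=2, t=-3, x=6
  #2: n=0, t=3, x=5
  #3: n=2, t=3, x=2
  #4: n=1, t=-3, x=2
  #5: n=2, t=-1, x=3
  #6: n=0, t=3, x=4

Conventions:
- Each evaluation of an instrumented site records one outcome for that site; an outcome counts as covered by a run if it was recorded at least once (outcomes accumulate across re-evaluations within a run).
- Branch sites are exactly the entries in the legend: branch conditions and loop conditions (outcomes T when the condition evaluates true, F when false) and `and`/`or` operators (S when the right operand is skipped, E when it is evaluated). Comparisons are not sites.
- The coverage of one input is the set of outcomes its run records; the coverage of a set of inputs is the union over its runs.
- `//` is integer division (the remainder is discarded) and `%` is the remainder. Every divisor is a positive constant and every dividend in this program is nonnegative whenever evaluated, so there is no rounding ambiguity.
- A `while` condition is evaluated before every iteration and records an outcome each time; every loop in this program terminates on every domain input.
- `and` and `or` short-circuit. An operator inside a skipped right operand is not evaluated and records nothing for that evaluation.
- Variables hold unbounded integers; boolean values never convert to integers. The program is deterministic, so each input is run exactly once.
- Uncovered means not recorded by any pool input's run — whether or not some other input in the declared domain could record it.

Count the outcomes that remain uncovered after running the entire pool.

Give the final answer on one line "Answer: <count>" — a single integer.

input #1 (n=2, t=-3, x=6): events B2->E, B1->T, B5->T, B6->F, B8->E, B7->F; covers B1=T, B2=E, B5=T, B6=F, B7=F, B8=E
input #2 (n=0, t=3, x=5): events B2->E, B1->T, B5->F, B6->F, B8->E, B7->F; covers B1=T, B2=E, B5=F, B6=F, B7=F, B8=E
input #3 (n=2, t=3, x=2): events B2->S, B1->F, B3->T, B5->T, B6->F, B8->E, B7->F; covers B1=F, B2=S, B3=T, B5=T, B6=F, B7=F, B8=E
input #4 (n=1, t=-3, x=2): events B2->S, B1->F, B3->T, B5->F, B6->F, B8->E, B7->F; covers B1=F, B2=S, B3=T, B5=F, B6=F, B7=F, B8=E
input #5 (n=2, t=-1, x=3): events B2->E, B1->F, B3->T, B5->T, B6->F, B8->E, B7->F; covers B1=F, B2=E, B3=T, B5=T, B6=F, B7=F, B8=E
input #6 (n=0, t=3, x=4): events B2->E, B1->T, B5->F, B6->F, B8->E, B7->F; covers B1=T, B2=E, B5=F, B6=F, B7=F, B8=E
union over the pool: B1=T, B1=F, B2=S, B2=E, B3=T, B5=T, B5=F, B6=F, B7=F, B8=E
uncovered (6 of 16): B3=F, B4=T, B4=F, B6=T, B7=T, B8=S

Answer: 6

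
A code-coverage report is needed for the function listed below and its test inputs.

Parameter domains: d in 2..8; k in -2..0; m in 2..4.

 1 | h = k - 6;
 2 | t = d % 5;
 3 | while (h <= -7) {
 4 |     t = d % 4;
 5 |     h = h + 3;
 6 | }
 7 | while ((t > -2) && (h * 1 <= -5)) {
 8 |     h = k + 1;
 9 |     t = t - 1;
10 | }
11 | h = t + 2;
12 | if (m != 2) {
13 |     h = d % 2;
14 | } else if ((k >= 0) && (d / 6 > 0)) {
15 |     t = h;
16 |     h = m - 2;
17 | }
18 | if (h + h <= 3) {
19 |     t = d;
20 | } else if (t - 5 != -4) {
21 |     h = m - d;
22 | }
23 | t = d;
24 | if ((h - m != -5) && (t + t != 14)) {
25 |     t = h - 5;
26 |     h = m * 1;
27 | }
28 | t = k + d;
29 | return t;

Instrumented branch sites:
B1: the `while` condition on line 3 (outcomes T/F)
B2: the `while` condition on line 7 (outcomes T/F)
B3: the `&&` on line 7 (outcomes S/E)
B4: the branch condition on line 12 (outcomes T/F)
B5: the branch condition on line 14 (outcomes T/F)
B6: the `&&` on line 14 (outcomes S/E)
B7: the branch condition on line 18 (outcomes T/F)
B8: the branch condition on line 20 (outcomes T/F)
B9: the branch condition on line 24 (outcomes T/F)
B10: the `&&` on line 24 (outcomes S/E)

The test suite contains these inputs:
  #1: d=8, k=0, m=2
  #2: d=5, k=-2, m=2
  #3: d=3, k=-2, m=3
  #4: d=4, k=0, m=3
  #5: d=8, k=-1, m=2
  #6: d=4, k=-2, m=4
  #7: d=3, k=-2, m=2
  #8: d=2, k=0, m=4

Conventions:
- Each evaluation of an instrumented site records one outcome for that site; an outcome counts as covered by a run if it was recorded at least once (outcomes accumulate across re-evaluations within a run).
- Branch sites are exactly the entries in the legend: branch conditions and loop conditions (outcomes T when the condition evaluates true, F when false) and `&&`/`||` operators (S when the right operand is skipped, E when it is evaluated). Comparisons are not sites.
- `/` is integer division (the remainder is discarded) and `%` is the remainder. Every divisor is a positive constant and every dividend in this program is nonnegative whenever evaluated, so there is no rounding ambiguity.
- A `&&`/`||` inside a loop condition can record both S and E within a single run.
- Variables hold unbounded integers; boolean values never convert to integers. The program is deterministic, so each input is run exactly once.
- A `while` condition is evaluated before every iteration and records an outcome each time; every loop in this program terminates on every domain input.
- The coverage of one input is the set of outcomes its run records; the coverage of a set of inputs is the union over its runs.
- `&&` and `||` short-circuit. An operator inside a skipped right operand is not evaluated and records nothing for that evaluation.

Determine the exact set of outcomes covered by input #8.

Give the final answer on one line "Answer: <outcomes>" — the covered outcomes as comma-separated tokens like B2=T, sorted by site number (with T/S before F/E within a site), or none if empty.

Running input #8 (d=2, k=0, m=4), event by event:
  B1->F, B3->E, B2->T, B3->E, B2->F, B4->T, B7->T, B10->E, B9->T
collecting distinct outcomes: B1=F, B2=T, B2=F, B3=E, B4=T, B7=T, B9=T, B10=E

Answer: B1=F, B2=T, B2=F, B3=E, B4=T, B7=T, B9=T, B10=E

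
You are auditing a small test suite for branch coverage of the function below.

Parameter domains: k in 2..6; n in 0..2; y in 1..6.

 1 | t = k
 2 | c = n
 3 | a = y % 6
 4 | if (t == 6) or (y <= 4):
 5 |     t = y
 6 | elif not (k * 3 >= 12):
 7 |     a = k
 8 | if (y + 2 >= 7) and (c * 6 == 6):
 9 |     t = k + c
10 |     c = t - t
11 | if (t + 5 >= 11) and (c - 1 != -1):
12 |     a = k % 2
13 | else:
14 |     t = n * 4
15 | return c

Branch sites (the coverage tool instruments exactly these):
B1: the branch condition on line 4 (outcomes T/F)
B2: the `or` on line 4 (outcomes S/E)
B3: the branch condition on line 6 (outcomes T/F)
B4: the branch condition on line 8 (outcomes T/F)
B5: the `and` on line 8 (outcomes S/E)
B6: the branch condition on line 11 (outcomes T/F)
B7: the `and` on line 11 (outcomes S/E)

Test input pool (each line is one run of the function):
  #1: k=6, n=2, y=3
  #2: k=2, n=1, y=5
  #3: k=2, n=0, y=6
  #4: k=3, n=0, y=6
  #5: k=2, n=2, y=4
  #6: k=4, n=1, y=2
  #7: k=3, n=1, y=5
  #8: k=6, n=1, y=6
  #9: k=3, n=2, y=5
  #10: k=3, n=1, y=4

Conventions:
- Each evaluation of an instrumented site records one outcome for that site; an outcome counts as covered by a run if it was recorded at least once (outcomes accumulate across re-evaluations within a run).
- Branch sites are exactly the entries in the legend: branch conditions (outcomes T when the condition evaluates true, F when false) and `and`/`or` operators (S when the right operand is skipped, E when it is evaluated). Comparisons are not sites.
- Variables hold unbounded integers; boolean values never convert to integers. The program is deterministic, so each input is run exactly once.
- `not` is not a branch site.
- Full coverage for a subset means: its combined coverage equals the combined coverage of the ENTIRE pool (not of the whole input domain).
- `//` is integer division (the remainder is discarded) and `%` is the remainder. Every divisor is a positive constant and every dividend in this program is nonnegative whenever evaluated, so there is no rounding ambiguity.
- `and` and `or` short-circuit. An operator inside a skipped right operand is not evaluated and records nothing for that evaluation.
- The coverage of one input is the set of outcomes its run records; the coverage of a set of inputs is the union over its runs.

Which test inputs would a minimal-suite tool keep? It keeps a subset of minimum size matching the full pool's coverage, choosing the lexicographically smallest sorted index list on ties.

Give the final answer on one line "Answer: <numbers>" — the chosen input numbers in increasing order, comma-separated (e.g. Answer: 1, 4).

run #1 (k=6, n=2, y=3) records B1=T, B2=S, B4=F, B5=S, B6=F, B7=S
run #2 (k=2, n=1, y=5) records B1=F, B2=E, B3=T, B4=T, B5=E, B6=F, B7=S
run #3 (k=2, n=0, y=6) records B1=F, B2=E, B3=T, B4=F, B5=E, B6=F, B7=S
run #4 (k=3, n=0, y=6) records B1=F, B2=E, B3=T, B4=F, B5=E, B6=F, B7=S
run #5 (k=2, n=2, y=4) records B1=T, B2=E, B4=F, B5=S, B6=F, B7=S
run #6 (k=4, n=1, y=2) records B1=T, B2=E, B4=F, B5=S, B6=F, B7=S
run #7 (k=3, n=1, y=5) records B1=F, B2=E, B3=T, B4=T, B5=E, B6=F, B7=S
run #8 (k=6, n=1, y=6) records B1=T, B2=S, B4=T, B5=E, B6=F, B7=E
run #9 (k=3, n=2, y=5) records B1=F, B2=E, B3=T, B4=F, B5=E, B6=F, B7=S
run #10 (k=3, n=1, y=4) records B1=T, B2=E, B4=F, B5=S, B6=F, B7=S
together the pool reaches 12 outcomes: B1=T, B1=F, B2=S, B2=E, B3=T, B4=T, B4=F, B5=S, B5=E, B6=F, B7=S, B7=E
every size-1 subset falls short of the 12 outcomes (best: 7/12)
every size-2 subset falls short of the 12 outcomes (best: 11/12)
size 3: inputs {1, 2, 8} cover all 12 outcomes, and no lexicographically smaller subset of this size does

Answer: 1, 2, 8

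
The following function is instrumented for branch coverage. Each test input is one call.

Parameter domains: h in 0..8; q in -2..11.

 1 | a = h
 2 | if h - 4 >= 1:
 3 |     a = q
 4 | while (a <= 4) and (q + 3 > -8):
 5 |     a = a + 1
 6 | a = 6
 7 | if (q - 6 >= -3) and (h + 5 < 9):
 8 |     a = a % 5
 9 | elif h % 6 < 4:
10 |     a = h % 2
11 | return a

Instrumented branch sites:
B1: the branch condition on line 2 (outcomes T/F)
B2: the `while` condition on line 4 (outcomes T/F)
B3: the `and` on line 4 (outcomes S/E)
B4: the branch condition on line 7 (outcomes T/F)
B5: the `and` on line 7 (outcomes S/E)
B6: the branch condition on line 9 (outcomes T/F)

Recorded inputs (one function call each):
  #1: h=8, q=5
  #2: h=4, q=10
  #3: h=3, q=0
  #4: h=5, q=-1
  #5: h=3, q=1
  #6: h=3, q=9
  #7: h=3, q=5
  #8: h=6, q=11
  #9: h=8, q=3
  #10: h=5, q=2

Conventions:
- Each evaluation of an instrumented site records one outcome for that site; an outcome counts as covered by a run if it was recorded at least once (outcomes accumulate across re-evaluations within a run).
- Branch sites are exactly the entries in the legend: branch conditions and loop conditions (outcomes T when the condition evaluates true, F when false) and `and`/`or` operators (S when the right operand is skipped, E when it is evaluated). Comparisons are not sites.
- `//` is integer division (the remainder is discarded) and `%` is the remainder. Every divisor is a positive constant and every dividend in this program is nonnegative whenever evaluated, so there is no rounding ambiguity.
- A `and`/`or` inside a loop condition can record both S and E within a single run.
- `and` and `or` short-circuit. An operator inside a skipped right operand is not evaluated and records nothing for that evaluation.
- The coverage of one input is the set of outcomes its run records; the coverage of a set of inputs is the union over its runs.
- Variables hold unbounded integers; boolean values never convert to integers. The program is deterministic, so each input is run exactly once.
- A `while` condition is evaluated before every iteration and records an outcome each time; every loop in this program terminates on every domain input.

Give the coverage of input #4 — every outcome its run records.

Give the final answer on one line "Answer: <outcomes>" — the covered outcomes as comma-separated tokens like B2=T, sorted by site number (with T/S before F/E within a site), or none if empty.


Simulating input #4 (h=5, q=-1) step by step:
  B1->T, B3->E, B2->T, B3->E, B2->T, B3->E, B2->T, B3->E, B2->T, B3->E
  B2->T, B3->E, B2->T, B3->S, B2->F, B5->S, B4->F, B6->F
collecting distinct outcomes: B1=T, B2=T, B2=F, B3=S, B3=E, B4=F, B5=S, B6=F
Answer: B1=T, B2=T, B2=F, B3=S, B3=E, B4=F, B5=S, B6=F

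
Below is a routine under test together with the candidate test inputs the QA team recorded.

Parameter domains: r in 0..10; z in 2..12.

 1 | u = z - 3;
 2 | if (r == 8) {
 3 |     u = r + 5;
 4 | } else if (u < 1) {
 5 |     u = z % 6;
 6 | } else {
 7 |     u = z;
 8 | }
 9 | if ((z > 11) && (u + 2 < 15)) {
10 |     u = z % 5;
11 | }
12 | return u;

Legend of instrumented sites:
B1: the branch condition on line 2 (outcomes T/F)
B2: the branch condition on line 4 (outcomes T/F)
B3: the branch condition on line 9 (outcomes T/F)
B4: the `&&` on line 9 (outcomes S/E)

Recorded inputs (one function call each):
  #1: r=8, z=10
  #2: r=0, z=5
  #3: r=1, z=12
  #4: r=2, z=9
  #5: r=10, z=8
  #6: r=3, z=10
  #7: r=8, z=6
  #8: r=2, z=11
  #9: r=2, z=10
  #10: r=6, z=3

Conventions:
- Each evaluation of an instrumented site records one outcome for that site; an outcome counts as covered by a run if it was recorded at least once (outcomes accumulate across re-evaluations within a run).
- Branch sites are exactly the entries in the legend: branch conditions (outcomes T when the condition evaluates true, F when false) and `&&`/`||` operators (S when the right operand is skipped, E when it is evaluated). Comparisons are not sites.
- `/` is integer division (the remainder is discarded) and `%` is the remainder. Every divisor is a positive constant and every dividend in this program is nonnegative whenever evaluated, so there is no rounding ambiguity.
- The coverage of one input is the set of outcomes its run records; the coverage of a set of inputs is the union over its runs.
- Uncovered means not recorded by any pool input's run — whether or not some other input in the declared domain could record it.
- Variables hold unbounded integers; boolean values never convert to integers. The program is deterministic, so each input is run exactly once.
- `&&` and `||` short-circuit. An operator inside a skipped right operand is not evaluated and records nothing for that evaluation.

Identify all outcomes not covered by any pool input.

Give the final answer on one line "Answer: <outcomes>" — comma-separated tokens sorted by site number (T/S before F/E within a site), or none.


input #1 (r=8, z=10): events B1->T, B4->S, B3->F; covers B1=T, B3=F, B4=S
input #2 (r=0, z=5): events B1->F, B2->F, B4->S, B3->F; covers B1=F, B2=F, B3=F, B4=S
input #3 (r=1, z=12): events B1->F, B2->F, B4->E, B3->T; covers B1=F, B2=F, B3=T, B4=E
input #4 (r=2, z=9): events B1->F, B2->F, B4->S, B3->F; covers B1=F, B2=F, B3=F, B4=S
input #5 (r=10, z=8): events B1->F, B2->F, B4->S, B3->F; covers B1=F, B2=F, B3=F, B4=S
input #6 (r=3, z=10): events B1->F, B2->F, B4->S, B3->F; covers B1=F, B2=F, B3=F, B4=S
input #7 (r=8, z=6): events B1->T, B4->S, B3->F; covers B1=T, B3=F, B4=S
input #8 (r=2, z=11): events B1->F, B2->F, B4->S, B3->F; covers B1=F, B2=F, B3=F, B4=S
input #9 (r=2, z=10): events B1->F, B2->F, B4->S, B3->F; covers B1=F, B2=F, B3=F, B4=S
input #10 (r=6, z=3): events B1->F, B2->T, B4->S, B3->F; covers B1=F, B2=T, B3=F, B4=S
union over the pool: B1=T, B1=F, B2=T, B2=F, B3=T, B3=F, B4=S, B4=E
uncovered (0 of 8): none
Answer: none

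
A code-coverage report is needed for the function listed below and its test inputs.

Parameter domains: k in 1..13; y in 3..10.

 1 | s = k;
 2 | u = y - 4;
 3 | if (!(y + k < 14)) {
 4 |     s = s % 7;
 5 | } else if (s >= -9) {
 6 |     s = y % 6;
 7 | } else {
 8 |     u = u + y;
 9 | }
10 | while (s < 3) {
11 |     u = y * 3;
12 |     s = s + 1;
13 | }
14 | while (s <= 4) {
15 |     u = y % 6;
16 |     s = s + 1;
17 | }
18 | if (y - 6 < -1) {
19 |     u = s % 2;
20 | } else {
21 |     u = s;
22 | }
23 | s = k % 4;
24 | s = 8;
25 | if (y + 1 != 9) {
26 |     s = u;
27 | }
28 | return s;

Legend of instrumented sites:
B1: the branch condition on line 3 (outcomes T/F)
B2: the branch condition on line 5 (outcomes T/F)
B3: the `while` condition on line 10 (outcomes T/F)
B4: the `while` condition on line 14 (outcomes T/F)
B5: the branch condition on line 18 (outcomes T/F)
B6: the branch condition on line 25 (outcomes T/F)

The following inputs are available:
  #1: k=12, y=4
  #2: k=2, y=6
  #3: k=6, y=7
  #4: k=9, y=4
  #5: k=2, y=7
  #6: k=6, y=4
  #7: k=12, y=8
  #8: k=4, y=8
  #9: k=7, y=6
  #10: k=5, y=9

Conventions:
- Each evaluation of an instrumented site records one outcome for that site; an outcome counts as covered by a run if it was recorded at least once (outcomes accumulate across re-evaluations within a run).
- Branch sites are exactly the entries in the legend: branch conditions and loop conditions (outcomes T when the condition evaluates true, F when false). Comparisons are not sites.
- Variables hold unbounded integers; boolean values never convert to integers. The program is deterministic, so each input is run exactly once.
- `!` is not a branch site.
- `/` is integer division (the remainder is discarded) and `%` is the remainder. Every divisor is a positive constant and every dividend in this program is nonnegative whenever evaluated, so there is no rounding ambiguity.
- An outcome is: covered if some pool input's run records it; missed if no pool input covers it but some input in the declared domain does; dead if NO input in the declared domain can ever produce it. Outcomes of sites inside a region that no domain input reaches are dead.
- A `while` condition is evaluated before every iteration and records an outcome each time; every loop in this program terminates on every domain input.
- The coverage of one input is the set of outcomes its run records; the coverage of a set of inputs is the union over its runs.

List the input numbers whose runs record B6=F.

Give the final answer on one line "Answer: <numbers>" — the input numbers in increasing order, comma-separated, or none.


input #1 (k=12, y=4): misses B6=F
input #2 (k=2, y=6): misses B6=F
input #3 (k=6, y=7): misses B6=F
input #4 (k=9, y=4): misses B6=F
input #5 (k=2, y=7): misses B6=F
input #6 (k=6, y=4): misses B6=F
input #7 (k=12, y=8): covers B6=F
input #8 (k=4, y=8): covers B6=F
input #9 (k=7, y=6): misses B6=F
input #10 (k=5, y=9): misses B6=F
Answer: 7, 8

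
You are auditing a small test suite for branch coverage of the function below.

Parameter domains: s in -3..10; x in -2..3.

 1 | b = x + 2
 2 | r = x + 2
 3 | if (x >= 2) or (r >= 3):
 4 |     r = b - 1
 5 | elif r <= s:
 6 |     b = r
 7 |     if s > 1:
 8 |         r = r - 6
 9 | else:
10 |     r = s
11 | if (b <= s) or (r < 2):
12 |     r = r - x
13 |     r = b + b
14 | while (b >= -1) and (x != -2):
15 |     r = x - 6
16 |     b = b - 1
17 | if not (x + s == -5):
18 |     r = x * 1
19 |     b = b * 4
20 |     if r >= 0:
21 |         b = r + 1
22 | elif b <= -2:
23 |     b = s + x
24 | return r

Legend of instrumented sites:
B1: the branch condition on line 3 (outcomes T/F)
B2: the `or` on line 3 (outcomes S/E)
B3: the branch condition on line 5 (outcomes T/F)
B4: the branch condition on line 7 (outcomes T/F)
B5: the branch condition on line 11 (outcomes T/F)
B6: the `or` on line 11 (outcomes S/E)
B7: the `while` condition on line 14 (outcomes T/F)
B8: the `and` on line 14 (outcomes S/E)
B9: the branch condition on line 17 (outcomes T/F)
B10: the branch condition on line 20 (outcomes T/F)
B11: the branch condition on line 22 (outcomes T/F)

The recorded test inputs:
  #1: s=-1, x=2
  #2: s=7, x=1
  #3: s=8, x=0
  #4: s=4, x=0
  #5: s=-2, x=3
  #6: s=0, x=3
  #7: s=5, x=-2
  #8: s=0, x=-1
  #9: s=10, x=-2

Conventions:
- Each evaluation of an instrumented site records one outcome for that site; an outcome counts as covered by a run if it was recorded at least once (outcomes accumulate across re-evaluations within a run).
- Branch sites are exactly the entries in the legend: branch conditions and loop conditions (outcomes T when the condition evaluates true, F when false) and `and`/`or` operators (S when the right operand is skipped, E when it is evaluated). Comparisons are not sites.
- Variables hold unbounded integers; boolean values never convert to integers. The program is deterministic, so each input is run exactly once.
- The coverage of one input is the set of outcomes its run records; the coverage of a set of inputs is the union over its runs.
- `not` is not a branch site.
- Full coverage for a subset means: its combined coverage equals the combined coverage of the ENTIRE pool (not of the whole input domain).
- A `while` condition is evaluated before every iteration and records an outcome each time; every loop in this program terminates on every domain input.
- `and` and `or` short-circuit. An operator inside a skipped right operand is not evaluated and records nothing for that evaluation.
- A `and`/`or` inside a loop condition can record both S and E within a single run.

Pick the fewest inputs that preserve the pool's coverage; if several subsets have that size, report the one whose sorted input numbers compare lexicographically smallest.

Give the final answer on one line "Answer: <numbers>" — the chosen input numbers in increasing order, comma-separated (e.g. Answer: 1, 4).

#1 (s=-1, x=2) -> covered: B1=T, B2=S, B5=F, B6=E, B7=T, B7=F, B8=S, B8=E, B9=T, B10=T
#2 (s=7, x=1) -> covered: B1=T, B2=E, B5=T, B6=S, B7=T, B7=F, B8=S, B8=E, B9=T, B10=T
#3 (s=8, x=0) -> covered: B1=F, B2=E, B3=T, B4=T, B5=T, B6=S, B7=T, B7=F, B8=S, B8=E, B9=T, B10=T
#4 (s=4, x=0) -> covered: B1=F, B2=E, B3=T, B4=T, B5=T, B6=S, B7=T, B7=F, B8=S, B8=E, B9=T, B10=T
#5 (s=-2, x=3) -> covered: B1=T, B2=S, B5=F, B6=E, B7=T, B7=F, B8=S, B8=E, B9=T, B10=T
#6 (s=0, x=3) -> covered: B1=T, B2=S, B5=F, B6=E, B7=T, B7=F, B8=S, B8=E, B9=T, B10=T
#7 (s=5, x=-2) -> covered: B1=F, B2=E, B3=T, B4=T, B5=T, B6=S, B7=F, B8=E, B9=T, B10=F
#8 (s=0, x=-1) -> covered: B1=F, B2=E, B3=F, B5=T, B6=E, B7=T, B7=F, B8=S, B8=E, B9=T, B10=F
#9 (s=10, x=-2) -> covered: B1=F, B2=E, B3=T, B4=T, B5=T, B6=S, B7=F, B8=E, B9=T, B10=F
the full pool covers 18 outcomes: B1=T, B1=F, B2=S, B2=E, B3=T, B3=F, B4=T, B5=T, B5=F, B6=S, B6=E, B7=T, B7=F, B8=S, B8=E, B9=T, B10=T, B10=F
no size-1 subset reaches all 18 outcomes (best union: 12/18)
no size-2 subset reaches all 18 outcomes (best union: 17/18)
the canonical winner is {1, 3, 8}: size 3, full 18-outcome coverage, earliest index list among size-3 covers

Answer: 1, 3, 8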